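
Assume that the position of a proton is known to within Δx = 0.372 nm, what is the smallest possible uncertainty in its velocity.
84.743 m/s

Using the Heisenberg uncertainty principle and Δp = mΔv:
ΔxΔp ≥ ℏ/2
Δx(mΔv) ≥ ℏ/2

The minimum uncertainty in velocity is:
Δv_min = ℏ/(2mΔx)
Δv_min = (1.055e-34 J·s) / (2 × 1.673e-27 kg × 3.720e-10 m)
Δv_min = 8.474e+01 m/s = 84.743 m/s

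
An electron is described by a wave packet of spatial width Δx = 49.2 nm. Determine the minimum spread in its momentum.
1.072 × 10^-27 kg·m/s

For a wave packet, the spatial width Δx and momentum spread Δp are related by the uncertainty principle:
ΔxΔp ≥ ℏ/2

The minimum momentum spread is:
Δp_min = ℏ/(2Δx)
Δp_min = (1.055e-34 J·s) / (2 × 4.920e-08 m)
Δp_min = 1.072e-27 kg·m/s

A wave packet cannot have both a well-defined position and well-defined momentum.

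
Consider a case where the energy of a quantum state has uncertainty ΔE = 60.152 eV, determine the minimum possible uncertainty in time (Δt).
5.471 as

Using the energy-time uncertainty principle:
ΔEΔt ≥ ℏ/2

The minimum uncertainty in time is:
Δt_min = ℏ/(2ΔE)
Δt_min = (1.055e-34 J·s) / (2 × 9.637e-18 J)
Δt_min = 5.471e-18 s = 5.471 as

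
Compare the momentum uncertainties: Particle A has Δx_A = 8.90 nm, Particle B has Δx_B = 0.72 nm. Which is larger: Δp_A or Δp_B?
Particle B has the larger minimum momentum uncertainty, by a factor of 12.36.

For each particle, the minimum momentum uncertainty is Δp_min = ℏ/(2Δx):

Particle A: Δp_A = ℏ/(2×8.900e-09 m) = 5.925e-27 kg·m/s
Particle B: Δp_B = ℏ/(2×7.200e-10 m) = 7.323e-26 kg·m/s

Ratio: Δp_B/Δp_A = 12.36

Since Δp_min ∝ 1/Δx, the particle with smaller position uncertainty (B) has larger momentum uncertainty.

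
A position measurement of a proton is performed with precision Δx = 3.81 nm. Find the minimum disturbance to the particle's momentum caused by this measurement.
1.384 × 10^-26 kg·m/s

The uncertainty principle implies that measuring position disturbs momentum:
ΔxΔp ≥ ℏ/2

When we measure position with precision Δx, we necessarily introduce a momentum uncertainty:
Δp ≥ ℏ/(2Δx)
Δp_min = (1.055e-34 J·s) / (2 × 3.810e-09 m)
Δp_min = 1.384e-26 kg·m/s

The more precisely we measure position, the greater the momentum disturbance.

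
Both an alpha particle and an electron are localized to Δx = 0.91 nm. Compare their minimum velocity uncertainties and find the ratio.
The electron has the larger minimum velocity uncertainty, by a ratio of 7294.3.

For both particles, Δp_min = ℏ/(2Δx) = 5.794e-26 kg·m/s (same for both).

The velocity uncertainty is Δv = Δp/m:
- alpha particle: Δv = 5.794e-26 / 6.645e-27 = 8.720e+00 m/s = 8.720 m/s
- electron: Δv = 5.794e-26 / 9.109e-31 = 6.361e+04 m/s = 63.609 km/s

Ratio: 6.361e+04 / 8.720e+00 = 7294.3

The lighter particle has larger velocity uncertainty because Δv ∝ 1/m.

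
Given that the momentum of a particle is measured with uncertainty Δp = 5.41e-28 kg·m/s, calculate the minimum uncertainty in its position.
97.465 nm

Using the Heisenberg uncertainty principle:
ΔxΔp ≥ ℏ/2

The minimum uncertainty in position is:
Δx_min = ℏ/(2Δp)
Δx_min = (1.055e-34 J·s) / (2 × 5.410e-28 kg·m/s)
Δx_min = 9.747e-08 m = 97.465 nm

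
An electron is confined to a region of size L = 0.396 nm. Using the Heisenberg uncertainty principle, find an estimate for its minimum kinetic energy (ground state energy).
60.740 meV

Using the uncertainty principle to estimate ground state energy:

1. The position uncertainty is approximately the confinement size:
   Δx ≈ L = 3.960e-10 m

2. From ΔxΔp ≥ ℏ/2, the minimum momentum uncertainty is:
   Δp ≈ ℏ/(2L) = 1.332e-25 kg·m/s

3. The kinetic energy is approximately:
   KE ≈ (Δp)²/(2m) = (1.332e-25)²/(2 × 9.109e-31 kg)
   KE ≈ 9.732e-21 J = 60.740 meV

This is an order-of-magnitude estimate of the ground state energy.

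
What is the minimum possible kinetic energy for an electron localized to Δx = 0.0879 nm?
1.233 eV

Localizing a particle requires giving it sufficient momentum uncertainty:

1. From uncertainty principle: Δp ≥ ℏ/(2Δx)
   Δp_min = (1.055e-34 J·s) / (2 × 8.790e-11 m)
   Δp_min = 5.999e-25 kg·m/s

2. This momentum uncertainty corresponds to kinetic energy:
   KE ≈ (Δp)²/(2m) = (5.999e-25)²/(2 × 9.109e-31 kg)
   KE = 1.975e-19 J = 1.233 eV

Tighter localization requires more energy.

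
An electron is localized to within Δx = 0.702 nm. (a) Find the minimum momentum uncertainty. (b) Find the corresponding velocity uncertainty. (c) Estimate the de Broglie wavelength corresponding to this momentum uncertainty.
(a) Δp_min = 7.511 × 10^-26 kg·m/s
(b) Δv_min = 82.456 km/s
(c) λ_dB = 8.822 nm

Step-by-step:

(a) From the uncertainty principle:
Δp_min = ℏ/(2Δx) = (1.055e-34 J·s)/(2 × 7.020e-10 m) = 7.511e-26 kg·m/s

(b) The velocity uncertainty:
Δv = Δp/m = (7.511e-26 kg·m/s)/(9.109e-31 kg) = 8.246e+04 m/s = 82.456 km/s

(c) The de Broglie wavelength for this momentum:
λ = h/p = (6.626e-34 J·s)/(7.511e-26 kg·m/s) = 8.822e-09 m = 8.822 nm

Note: The de Broglie wavelength is comparable to the localization size, as expected from wave-particle duality.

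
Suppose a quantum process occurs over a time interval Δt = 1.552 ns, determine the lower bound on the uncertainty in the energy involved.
212.053 neV

Using the energy-time uncertainty principle:
ΔEΔt ≥ ℏ/2

The minimum uncertainty in energy is:
ΔE_min = ℏ/(2Δt)
ΔE_min = (1.055e-34 J·s) / (2 × 1.552e-09 s)
ΔE_min = 3.397e-26 J = 212.053 neV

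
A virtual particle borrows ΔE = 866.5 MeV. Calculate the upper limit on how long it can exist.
3.798 × 10^-25 s

Using the energy-time uncertainty principle:
ΔEΔt ≥ ℏ/2

For a virtual particle borrowing energy ΔE, the maximum lifetime is:
Δt_max = ℏ/(2ΔE)

Converting energy:
ΔE = 866.5 MeV = 1.388e-10 J

Δt_max = (1.055e-34 J·s) / (2 × 1.388e-10 J)
Δt_max = 3.798e-25 s = 3.798 × 10^-25 s

Virtual particles with higher borrowed energy exist for shorter times.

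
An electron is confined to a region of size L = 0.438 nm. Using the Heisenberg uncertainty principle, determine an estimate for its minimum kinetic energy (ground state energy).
49.649 meV

Using the uncertainty principle to estimate ground state energy:

1. The position uncertainty is approximately the confinement size:
   Δx ≈ L = 4.380e-10 m

2. From ΔxΔp ≥ ℏ/2, the minimum momentum uncertainty is:
   Δp ≈ ℏ/(2L) = 1.204e-25 kg·m/s

3. The kinetic energy is approximately:
   KE ≈ (Δp)²/(2m) = (1.204e-25)²/(2 × 9.109e-31 kg)
   KE ≈ 7.955e-21 J = 49.649 meV

This is an order-of-magnitude estimate of the ground state energy.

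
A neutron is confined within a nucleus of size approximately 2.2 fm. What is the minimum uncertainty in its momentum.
2.397 × 10^-20 kg·m/s

Using the Heisenberg uncertainty principle:
ΔxΔp ≥ ℏ/2

With Δx ≈ L = 2.200e-15 m (the confinement size):
Δp_min = ℏ/(2Δx)
Δp_min = (1.055e-34 J·s) / (2 × 2.200e-15 m)
Δp_min = 2.397e-20 kg·m/s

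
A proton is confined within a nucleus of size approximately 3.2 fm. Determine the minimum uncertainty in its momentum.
1.648 × 10^-20 kg·m/s

Using the Heisenberg uncertainty principle:
ΔxΔp ≥ ℏ/2

With Δx ≈ L = 3.200e-15 m (the confinement size):
Δp_min = ℏ/(2Δx)
Δp_min = (1.055e-34 J·s) / (2 × 3.200e-15 m)
Δp_min = 1.648e-20 kg·m/s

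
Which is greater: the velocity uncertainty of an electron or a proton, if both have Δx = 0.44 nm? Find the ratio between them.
The electron has the larger minimum velocity uncertainty, by a ratio of 1836.2.

For both particles, Δp_min = ℏ/(2Δx) = 1.198e-25 kg·m/s (same for both).

The velocity uncertainty is Δv = Δp/m:
- electron: Δv = 1.198e-25 / 9.109e-31 = 1.316e+05 m/s = 131.554 km/s
- proton: Δv = 1.198e-25 / 1.673e-27 = 7.165e+01 m/s = 71.647 m/s

Ratio: 1.316e+05 / 7.165e+01 = 1836.2

The lighter particle has larger velocity uncertainty because Δv ∝ 1/m.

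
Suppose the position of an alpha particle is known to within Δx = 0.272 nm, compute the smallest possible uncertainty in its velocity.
29.175 m/s

Using the Heisenberg uncertainty principle and Δp = mΔv:
ΔxΔp ≥ ℏ/2
Δx(mΔv) ≥ ℏ/2

The minimum uncertainty in velocity is:
Δv_min = ℏ/(2mΔx)
Δv_min = (1.055e-34 J·s) / (2 × 6.645e-27 kg × 2.720e-10 m)
Δv_min = 2.917e+01 m/s = 29.175 m/s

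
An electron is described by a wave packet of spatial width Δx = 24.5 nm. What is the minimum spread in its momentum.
2.152 × 10^-27 kg·m/s

For a wave packet, the spatial width Δx and momentum spread Δp are related by the uncertainty principle:
ΔxΔp ≥ ℏ/2

The minimum momentum spread is:
Δp_min = ℏ/(2Δx)
Δp_min = (1.055e-34 J·s) / (2 × 2.450e-08 m)
Δp_min = 2.152e-27 kg·m/s

A wave packet cannot have both a well-defined position and well-defined momentum.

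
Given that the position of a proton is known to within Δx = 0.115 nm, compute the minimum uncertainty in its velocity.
274.126 m/s

Using the Heisenberg uncertainty principle and Δp = mΔv:
ΔxΔp ≥ ℏ/2
Δx(mΔv) ≥ ℏ/2

The minimum uncertainty in velocity is:
Δv_min = ℏ/(2mΔx)
Δv_min = (1.055e-34 J·s) / (2 × 1.673e-27 kg × 1.150e-10 m)
Δv_min = 2.741e+02 m/s = 274.126 m/s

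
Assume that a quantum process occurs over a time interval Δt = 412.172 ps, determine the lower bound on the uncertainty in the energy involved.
798.468 neV

Using the energy-time uncertainty principle:
ΔEΔt ≥ ℏ/2

The minimum uncertainty in energy is:
ΔE_min = ℏ/(2Δt)
ΔE_min = (1.055e-34 J·s) / (2 × 4.122e-10 s)
ΔE_min = 1.279e-25 J = 798.468 neV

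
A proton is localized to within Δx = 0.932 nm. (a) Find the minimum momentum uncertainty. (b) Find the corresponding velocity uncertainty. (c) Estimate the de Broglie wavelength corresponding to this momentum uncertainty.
(a) Δp_min = 5.658 × 10^-26 kg·m/s
(b) Δv_min = 33.825 m/s
(c) λ_dB = 11.712 nm

Step-by-step:

(a) From the uncertainty principle:
Δp_min = ℏ/(2Δx) = (1.055e-34 J·s)/(2 × 9.320e-10 m) = 5.658e-26 kg·m/s

(b) The velocity uncertainty:
Δv = Δp/m = (5.658e-26 kg·m/s)/(1.673e-27 kg) = 3.382e+01 m/s = 33.825 m/s

(c) The de Broglie wavelength for this momentum:
λ = h/p = (6.626e-34 J·s)/(5.658e-26 kg·m/s) = 1.171e-08 m = 11.712 nm

Note: The de Broglie wavelength is comparable to the localization size, as expected from wave-particle duality.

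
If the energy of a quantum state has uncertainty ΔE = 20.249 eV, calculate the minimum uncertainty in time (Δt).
16.253 as

Using the energy-time uncertainty principle:
ΔEΔt ≥ ℏ/2

The minimum uncertainty in time is:
Δt_min = ℏ/(2ΔE)
Δt_min = (1.055e-34 J·s) / (2 × 3.244e-18 J)
Δt_min = 1.625e-17 s = 16.253 as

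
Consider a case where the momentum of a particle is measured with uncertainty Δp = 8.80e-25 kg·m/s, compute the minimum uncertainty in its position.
59.919 pm

Using the Heisenberg uncertainty principle:
ΔxΔp ≥ ℏ/2

The minimum uncertainty in position is:
Δx_min = ℏ/(2Δp)
Δx_min = (1.055e-34 J·s) / (2 × 8.800e-25 kg·m/s)
Δx_min = 5.992e-11 m = 59.919 pm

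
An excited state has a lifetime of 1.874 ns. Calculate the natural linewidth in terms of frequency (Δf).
42.464 MHz

Using the energy-time uncertainty principle and E = hf:
ΔEΔt ≥ ℏ/2
hΔf·Δt ≥ ℏ/2

The minimum frequency uncertainty is:
Δf = ℏ/(2hτ) = 1/(4πτ)
Δf = 1/(4π × 1.874e-09 s)
Δf = 4.246e+07 Hz = 42.464 MHz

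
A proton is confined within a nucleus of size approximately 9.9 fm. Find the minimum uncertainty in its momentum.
5.326 × 10^-21 kg·m/s

Using the Heisenberg uncertainty principle:
ΔxΔp ≥ ℏ/2

With Δx ≈ L = 9.900e-15 m (the confinement size):
Δp_min = ℏ/(2Δx)
Δp_min = (1.055e-34 J·s) / (2 × 9.900e-15 m)
Δp_min = 5.326e-21 kg·m/s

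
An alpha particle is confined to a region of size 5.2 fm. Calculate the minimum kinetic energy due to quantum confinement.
48.292 keV

Using the uncertainty principle:

1. Position uncertainty: Δx ≈ 5.200e-15 m
2. Minimum momentum uncertainty: Δp = ℏ/(2Δx) = 1.014e-20 kg·m/s
3. Minimum kinetic energy:
   KE = (Δp)²/(2m) = (1.014e-20)²/(2 × 6.645e-27 kg)
   KE = 7.737e-15 J = 48.292 keV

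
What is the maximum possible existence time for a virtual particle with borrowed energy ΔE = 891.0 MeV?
3.694 × 10^-25 s

Using the energy-time uncertainty principle:
ΔEΔt ≥ ℏ/2

For a virtual particle borrowing energy ΔE, the maximum lifetime is:
Δt_max = ℏ/(2ΔE)

Converting energy:
ΔE = 891.0 MeV = 1.428e-10 J

Δt_max = (1.055e-34 J·s) / (2 × 1.428e-10 J)
Δt_max = 3.694e-25 s = 3.694 × 10^-25 s

Virtual particles with higher borrowed energy exist for shorter times.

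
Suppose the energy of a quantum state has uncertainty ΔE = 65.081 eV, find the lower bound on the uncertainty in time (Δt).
5.057 as

Using the energy-time uncertainty principle:
ΔEΔt ≥ ℏ/2

The minimum uncertainty in time is:
Δt_min = ℏ/(2ΔE)
Δt_min = (1.055e-34 J·s) / (2 × 1.043e-17 J)
Δt_min = 5.057e-18 s = 5.057 as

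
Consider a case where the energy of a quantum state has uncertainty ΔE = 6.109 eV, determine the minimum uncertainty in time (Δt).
53.872 as

Using the energy-time uncertainty principle:
ΔEΔt ≥ ℏ/2

The minimum uncertainty in time is:
Δt_min = ℏ/(2ΔE)
Δt_min = (1.055e-34 J·s) / (2 × 9.788e-19 J)
Δt_min = 5.387e-17 s = 53.872 as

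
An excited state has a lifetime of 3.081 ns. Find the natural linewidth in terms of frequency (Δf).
25.828 MHz

Using the energy-time uncertainty principle and E = hf:
ΔEΔt ≥ ℏ/2
hΔf·Δt ≥ ℏ/2

The minimum frequency uncertainty is:
Δf = ℏ/(2hτ) = 1/(4πτ)
Δf = 1/(4π × 3.081e-09 s)
Δf = 2.583e+07 Hz = 25.828 MHz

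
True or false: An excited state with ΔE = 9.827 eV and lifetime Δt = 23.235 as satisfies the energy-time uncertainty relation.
No, it violates the uncertainty relation.

Calculate the product ΔEΔt:
ΔE = 9.827 eV = 1.574e-18 J
ΔEΔt = (1.574e-18 J) × (2.324e-17 s)
ΔEΔt = 3.658e-35 J·s

Compare to the minimum allowed value ℏ/2:
ℏ/2 = 5.273e-35 J·s

Since ΔEΔt = 3.658e-35 J·s < 5.273e-35 J·s = ℏ/2,
this violates the uncertainty relation.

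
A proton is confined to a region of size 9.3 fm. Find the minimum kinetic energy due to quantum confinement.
59.977 keV

Using the uncertainty principle:

1. Position uncertainty: Δx ≈ 9.300e-15 m
2. Minimum momentum uncertainty: Δp = ℏ/(2Δx) = 5.670e-21 kg·m/s
3. Minimum kinetic energy:
   KE = (Δp)²/(2m) = (5.670e-21)²/(2 × 1.673e-27 kg)
   KE = 9.609e-15 J = 59.977 keV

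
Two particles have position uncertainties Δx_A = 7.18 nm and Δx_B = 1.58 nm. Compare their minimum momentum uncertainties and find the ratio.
Particle B has the larger minimum momentum uncertainty, by a factor of 4.54.

For each particle, the minimum momentum uncertainty is Δp_min = ℏ/(2Δx):

Particle A: Δp_A = ℏ/(2×7.180e-09 m) = 7.344e-27 kg·m/s
Particle B: Δp_B = ℏ/(2×1.580e-09 m) = 3.337e-26 kg·m/s

Ratio: Δp_B/Δp_A = 4.54

Since Δp_min ∝ 1/Δx, the particle with smaller position uncertainty (B) has larger momentum uncertainty.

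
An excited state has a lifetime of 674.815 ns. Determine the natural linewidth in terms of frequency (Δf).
117.925 kHz

Using the energy-time uncertainty principle and E = hf:
ΔEΔt ≥ ℏ/2
hΔf·Δt ≥ ℏ/2

The minimum frequency uncertainty is:
Δf = ℏ/(2hτ) = 1/(4πτ)
Δf = 1/(4π × 6.748e-07 s)
Δf = 1.179e+05 Hz = 117.925 kHz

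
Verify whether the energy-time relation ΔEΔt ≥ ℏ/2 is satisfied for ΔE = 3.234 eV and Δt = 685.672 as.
Yes, it satisfies the uncertainty relation.

Calculate the product ΔEΔt:
ΔE = 3.234 eV = 5.181e-19 J
ΔEΔt = (5.181e-19 J) × (6.857e-16 s)
ΔEΔt = 3.553e-34 J·s

Compare to the minimum allowed value ℏ/2:
ℏ/2 = 5.273e-35 J·s

Since ΔEΔt = 3.553e-34 J·s ≥ 5.273e-35 J·s = ℏ/2,
this satisfies the uncertainty relation.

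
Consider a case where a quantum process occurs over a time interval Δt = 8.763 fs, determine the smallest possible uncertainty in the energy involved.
37.556 meV

Using the energy-time uncertainty principle:
ΔEΔt ≥ ℏ/2

The minimum uncertainty in energy is:
ΔE_min = ℏ/(2Δt)
ΔE_min = (1.055e-34 J·s) / (2 × 8.763e-15 s)
ΔE_min = 6.017e-21 J = 37.556 meV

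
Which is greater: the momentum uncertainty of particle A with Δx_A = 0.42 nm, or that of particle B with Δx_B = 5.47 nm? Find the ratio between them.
Particle A has the larger minimum momentum uncertainty, by a factor of 13.02.

For each particle, the minimum momentum uncertainty is Δp_min = ℏ/(2Δx):

Particle A: Δp_A = ℏ/(2×4.200e-10 m) = 1.255e-25 kg·m/s
Particle B: Δp_B = ℏ/(2×5.470e-09 m) = 9.640e-27 kg·m/s

Ratio: Δp_A/Δp_B = 13.02

Since Δp_min ∝ 1/Δx, the particle with smaller position uncertainty (A) has larger momentum uncertainty.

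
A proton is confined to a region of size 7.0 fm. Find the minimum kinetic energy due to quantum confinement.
105.866 keV

Using the uncertainty principle:

1. Position uncertainty: Δx ≈ 7.000e-15 m
2. Minimum momentum uncertainty: Δp = ℏ/(2Δx) = 7.533e-21 kg·m/s
3. Minimum kinetic energy:
   KE = (Δp)²/(2m) = (7.533e-21)²/(2 × 1.673e-27 kg)
   KE = 1.696e-14 J = 105.866 keV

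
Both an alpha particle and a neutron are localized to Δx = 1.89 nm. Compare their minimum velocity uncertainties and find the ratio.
The neutron has the larger minimum velocity uncertainty, by a ratio of 4.0.

For both particles, Δp_min = ℏ/(2Δx) = 2.790e-26 kg·m/s (same for both).

The velocity uncertainty is Δv = Δp/m:
- alpha particle: Δv = 2.790e-26 / 6.645e-27 = 4.199e+00 m/s = 4.199 m/s
- neutron: Δv = 2.790e-26 / 1.675e-27 = 1.666e+01 m/s = 16.657 m/s

Ratio: 1.666e+01 / 4.199e+00 = 4.0

The lighter particle has larger velocity uncertainty because Δv ∝ 1/m.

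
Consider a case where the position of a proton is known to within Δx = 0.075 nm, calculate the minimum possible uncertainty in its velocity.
420.327 m/s

Using the Heisenberg uncertainty principle and Δp = mΔv:
ΔxΔp ≥ ℏ/2
Δx(mΔv) ≥ ℏ/2

The minimum uncertainty in velocity is:
Δv_min = ℏ/(2mΔx)
Δv_min = (1.055e-34 J·s) / (2 × 1.673e-27 kg × 7.500e-11 m)
Δv_min = 4.203e+02 m/s = 420.327 m/s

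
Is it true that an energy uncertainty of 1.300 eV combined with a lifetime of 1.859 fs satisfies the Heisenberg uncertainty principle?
Yes, it satisfies the uncertainty relation.

Calculate the product ΔEΔt:
ΔE = 1.300 eV = 2.083e-19 J
ΔEΔt = (2.083e-19 J) × (1.859e-15 s)
ΔEΔt = 3.872e-34 J·s

Compare to the minimum allowed value ℏ/2:
ℏ/2 = 5.273e-35 J·s

Since ΔEΔt = 3.872e-34 J·s ≥ 5.273e-35 J·s = ℏ/2,
this satisfies the uncertainty relation.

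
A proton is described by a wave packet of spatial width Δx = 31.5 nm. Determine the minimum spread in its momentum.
1.674 × 10^-27 kg·m/s

For a wave packet, the spatial width Δx and momentum spread Δp are related by the uncertainty principle:
ΔxΔp ≥ ℏ/2

The minimum momentum spread is:
Δp_min = ℏ/(2Δx)
Δp_min = (1.055e-34 J·s) / (2 × 3.150e-08 m)
Δp_min = 1.674e-27 kg·m/s

A wave packet cannot have both a well-defined position and well-defined momentum.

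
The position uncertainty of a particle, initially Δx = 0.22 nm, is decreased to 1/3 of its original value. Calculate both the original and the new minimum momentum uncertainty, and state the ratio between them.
Original Δp_min = 2.397 × 10^-25 kg·m/s; new Δp'_min = 7.190 × 10^-25 kg·m/s; ratio Δp'_min/Δp_min = 3.

From the uncertainty principle ΔxΔp ≥ ℏ/2, the minimum momentum uncertainty is Δp_min = ℏ/(2Δx).

Original (Δx = 0.22 nm = 2.200e-10 m):
Δp_min = (1.055e-34 J·s)/(2 × 2.200e-10 m) = 2.397e-25 kg·m/s

When Δx → (1/3)Δx:
Δp'_min = ℏ/(2 × (1/3)Δx) = 3 × ℏ/(2Δx) = 3 × Δp_min
Δp'_min = 3 × 2.397e-25 kg·m/s = 7.190e-25 kg·m/s

Since Δp_min ∝ 1/Δx, when Δx is decreased to 1/3 of its original value, Δp_min increases to 3 times its original value.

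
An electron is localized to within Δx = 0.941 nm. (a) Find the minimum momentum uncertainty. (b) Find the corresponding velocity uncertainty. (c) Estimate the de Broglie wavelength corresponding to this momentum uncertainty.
(a) Δp_min = 5.603 × 10^-26 kg·m/s
(b) Δv_min = 61.513 km/s
(c) λ_dB = 11.825 nm

Step-by-step:

(a) From the uncertainty principle:
Δp_min = ℏ/(2Δx) = (1.055e-34 J·s)/(2 × 9.410e-10 m) = 5.603e-26 kg·m/s

(b) The velocity uncertainty:
Δv = Δp/m = (5.603e-26 kg·m/s)/(9.109e-31 kg) = 6.151e+04 m/s = 61.513 km/s

(c) The de Broglie wavelength for this momentum:
λ = h/p = (6.626e-34 J·s)/(5.603e-26 kg·m/s) = 1.182e-08 m = 11.825 nm

Note: The de Broglie wavelength is comparable to the localization size, as expected from wave-particle duality.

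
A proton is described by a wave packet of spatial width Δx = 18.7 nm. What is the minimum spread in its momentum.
2.820 × 10^-27 kg·m/s

For a wave packet, the spatial width Δx and momentum spread Δp are related by the uncertainty principle:
ΔxΔp ≥ ℏ/2

The minimum momentum spread is:
Δp_min = ℏ/(2Δx)
Δp_min = (1.055e-34 J·s) / (2 × 1.870e-08 m)
Δp_min = 2.820e-27 kg·m/s

A wave packet cannot have both a well-defined position and well-defined momentum.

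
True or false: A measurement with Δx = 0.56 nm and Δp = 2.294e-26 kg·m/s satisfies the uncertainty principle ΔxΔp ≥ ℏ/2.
No, it violates the uncertainty principle (impossible measurement).

Calculate the product ΔxΔp:
ΔxΔp = (5.600e-10 m) × (2.294e-26 kg·m/s)
ΔxΔp = 1.285e-35 J·s

Compare to the minimum allowed value ℏ/2:
ℏ/2 = 5.273e-35 J·s

Since ΔxΔp = 1.285e-35 J·s < 5.273e-35 J·s = ℏ/2,
the measurement violates the uncertainty principle.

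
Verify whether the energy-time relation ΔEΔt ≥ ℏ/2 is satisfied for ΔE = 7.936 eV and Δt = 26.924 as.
No, it violates the uncertainty relation.

Calculate the product ΔEΔt:
ΔE = 7.936 eV = 1.271e-18 J
ΔEΔt = (1.271e-18 J) × (2.692e-17 s)
ΔEΔt = 3.423e-35 J·s

Compare to the minimum allowed value ℏ/2:
ℏ/2 = 5.273e-35 J·s

Since ΔEΔt = 3.423e-35 J·s < 5.273e-35 J·s = ℏ/2,
this violates the uncertainty relation.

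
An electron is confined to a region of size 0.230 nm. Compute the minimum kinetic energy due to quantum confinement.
180.056 meV

Using the uncertainty principle:

1. Position uncertainty: Δx ≈ 2.300e-10 m
2. Minimum momentum uncertainty: Δp = ℏ/(2Δx) = 2.293e-25 kg·m/s
3. Minimum kinetic energy:
   KE = (Δp)²/(2m) = (2.293e-25)²/(2 × 9.109e-31 kg)
   KE = 2.885e-20 J = 180.056 meV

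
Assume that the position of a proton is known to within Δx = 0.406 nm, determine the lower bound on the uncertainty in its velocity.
77.647 m/s

Using the Heisenberg uncertainty principle and Δp = mΔv:
ΔxΔp ≥ ℏ/2
Δx(mΔv) ≥ ℏ/2

The minimum uncertainty in velocity is:
Δv_min = ℏ/(2mΔx)
Δv_min = (1.055e-34 J·s) / (2 × 1.673e-27 kg × 4.060e-10 m)
Δv_min = 7.765e+01 m/s = 77.647 m/s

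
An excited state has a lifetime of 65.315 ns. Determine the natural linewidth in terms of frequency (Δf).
1.218 MHz

Using the energy-time uncertainty principle and E = hf:
ΔEΔt ≥ ℏ/2
hΔf·Δt ≥ ℏ/2

The minimum frequency uncertainty is:
Δf = ℏ/(2hτ) = 1/(4πτ)
Δf = 1/(4π × 6.531e-08 s)
Δf = 1.218e+06 Hz = 1.218 MHz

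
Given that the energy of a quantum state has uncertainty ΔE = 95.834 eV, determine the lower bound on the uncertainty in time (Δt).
3.434 as

Using the energy-time uncertainty principle:
ΔEΔt ≥ ℏ/2

The minimum uncertainty in time is:
Δt_min = ℏ/(2ΔE)
Δt_min = (1.055e-34 J·s) / (2 × 1.535e-17 J)
Δt_min = 3.434e-18 s = 3.434 as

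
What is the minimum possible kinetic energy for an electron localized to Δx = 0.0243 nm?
16.131 eV

Localizing a particle requires giving it sufficient momentum uncertainty:

1. From uncertainty principle: Δp ≥ ℏ/(2Δx)
   Δp_min = (1.055e-34 J·s) / (2 × 2.430e-11 m)
   Δp_min = 2.170e-24 kg·m/s

2. This momentum uncertainty corresponds to kinetic energy:
   KE ≈ (Δp)²/(2m) = (2.170e-24)²/(2 × 9.109e-31 kg)
   KE = 2.584e-18 J = 16.131 eV

Tighter localization requires more energy.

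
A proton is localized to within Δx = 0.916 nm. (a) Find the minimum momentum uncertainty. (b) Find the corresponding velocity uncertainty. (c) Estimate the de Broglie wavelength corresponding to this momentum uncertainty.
(a) Δp_min = 5.756 × 10^-26 kg·m/s
(b) Δv_min = 34.415 m/s
(c) λ_dB = 11.511 nm

Step-by-step:

(a) From the uncertainty principle:
Δp_min = ℏ/(2Δx) = (1.055e-34 J·s)/(2 × 9.160e-10 m) = 5.756e-26 kg·m/s

(b) The velocity uncertainty:
Δv = Δp/m = (5.756e-26 kg·m/s)/(1.673e-27 kg) = 3.442e+01 m/s = 34.415 m/s

(c) The de Broglie wavelength for this momentum:
λ = h/p = (6.626e-34 J·s)/(5.756e-26 kg·m/s) = 1.151e-08 m = 11.511 nm

Note: The de Broglie wavelength is comparable to the localization size, as expected from wave-particle duality.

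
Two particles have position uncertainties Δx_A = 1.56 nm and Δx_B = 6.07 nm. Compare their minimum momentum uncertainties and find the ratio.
Particle A has the larger minimum momentum uncertainty, by a factor of 3.89.

For each particle, the minimum momentum uncertainty is Δp_min = ℏ/(2Δx):

Particle A: Δp_A = ℏ/(2×1.560e-09 m) = 3.380e-26 kg·m/s
Particle B: Δp_B = ℏ/(2×6.070e-09 m) = 8.687e-27 kg·m/s

Ratio: Δp_A/Δp_B = 3.89

Since Δp_min ∝ 1/Δx, the particle with smaller position uncertainty (A) has larger momentum uncertainty.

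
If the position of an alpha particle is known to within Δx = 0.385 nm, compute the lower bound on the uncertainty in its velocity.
20.612 m/s

Using the Heisenberg uncertainty principle and Δp = mΔv:
ΔxΔp ≥ ℏ/2
Δx(mΔv) ≥ ℏ/2

The minimum uncertainty in velocity is:
Δv_min = ℏ/(2mΔx)
Δv_min = (1.055e-34 J·s) / (2 × 6.645e-27 kg × 3.850e-10 m)
Δv_min = 2.061e+01 m/s = 20.612 m/s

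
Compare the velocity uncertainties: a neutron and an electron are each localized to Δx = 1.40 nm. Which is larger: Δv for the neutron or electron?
The electron has the larger minimum velocity uncertainty, by a ratio of 1838.7.

For both particles, Δp_min = ℏ/(2Δx) = 3.766e-26 kg·m/s (same for both).

The velocity uncertainty is Δv = Δp/m:
- neutron: Δv = 3.766e-26 / 1.675e-27 = 2.249e+01 m/s = 22.487 m/s
- electron: Δv = 3.766e-26 / 9.109e-31 = 4.135e+04 m/s = 41.346 km/s

Ratio: 4.135e+04 / 2.249e+01 = 1838.7

The lighter particle has larger velocity uncertainty because Δv ∝ 1/m.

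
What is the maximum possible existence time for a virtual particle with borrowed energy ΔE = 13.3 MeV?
24.745 ys

Using the energy-time uncertainty principle:
ΔEΔt ≥ ℏ/2

For a virtual particle borrowing energy ΔE, the maximum lifetime is:
Δt_max = ℏ/(2ΔE)

Converting energy:
ΔE = 13.3 MeV = 2.131e-12 J

Δt_max = (1.055e-34 J·s) / (2 × 2.131e-12 J)
Δt_max = 2.474e-23 s = 24.745 ys

Virtual particles with higher borrowed energy exist for shorter times.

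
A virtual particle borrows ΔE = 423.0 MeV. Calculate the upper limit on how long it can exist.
7.780 × 10^-25 s

Using the energy-time uncertainty principle:
ΔEΔt ≥ ℏ/2

For a virtual particle borrowing energy ΔE, the maximum lifetime is:
Δt_max = ℏ/(2ΔE)

Converting energy:
ΔE = 423.0 MeV = 6.777e-11 J

Δt_max = (1.055e-34 J·s) / (2 × 6.777e-11 J)
Δt_max = 7.780e-25 s = 7.780 × 10^-25 s

Virtual particles with higher borrowed energy exist for shorter times.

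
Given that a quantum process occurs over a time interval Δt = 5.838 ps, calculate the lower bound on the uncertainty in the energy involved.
56.373 μeV

Using the energy-time uncertainty principle:
ΔEΔt ≥ ℏ/2

The minimum uncertainty in energy is:
ΔE_min = ℏ/(2Δt)
ΔE_min = (1.055e-34 J·s) / (2 × 5.838e-12 s)
ΔE_min = 9.032e-24 J = 56.373 μeV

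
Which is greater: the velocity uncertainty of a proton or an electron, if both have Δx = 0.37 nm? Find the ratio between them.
The electron has the larger minimum velocity uncertainty, by a ratio of 1836.2.

For both particles, Δp_min = ℏ/(2Δx) = 1.425e-25 kg·m/s (same for both).

The velocity uncertainty is Δv = Δp/m:
- proton: Δv = 1.425e-25 / 1.673e-27 = 8.520e+01 m/s = 85.201 m/s
- electron: Δv = 1.425e-25 / 9.109e-31 = 1.564e+05 m/s = 156.443 km/s

Ratio: 1.564e+05 / 8.520e+01 = 1836.2

The lighter particle has larger velocity uncertainty because Δv ∝ 1/m.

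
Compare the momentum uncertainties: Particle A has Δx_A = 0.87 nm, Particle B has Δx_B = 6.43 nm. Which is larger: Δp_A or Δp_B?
Particle A has the larger minimum momentum uncertainty, by a factor of 7.39.

For each particle, the minimum momentum uncertainty is Δp_min = ℏ/(2Δx):

Particle A: Δp_A = ℏ/(2×8.700e-10 m) = 6.061e-26 kg·m/s
Particle B: Δp_B = ℏ/(2×6.430e-09 m) = 8.200e-27 kg·m/s

Ratio: Δp_A/Δp_B = 7.39

Since Δp_min ∝ 1/Δx, the particle with smaller position uncertainty (A) has larger momentum uncertainty.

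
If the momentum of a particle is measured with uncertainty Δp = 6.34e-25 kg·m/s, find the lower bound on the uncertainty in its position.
83.168 pm

Using the Heisenberg uncertainty principle:
ΔxΔp ≥ ℏ/2

The minimum uncertainty in position is:
Δx_min = ℏ/(2Δp)
Δx_min = (1.055e-34 J·s) / (2 × 6.340e-25 kg·m/s)
Δx_min = 8.317e-11 m = 83.168 pm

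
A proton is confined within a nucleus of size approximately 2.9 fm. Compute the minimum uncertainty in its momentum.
1.818 × 10^-20 kg·m/s

Using the Heisenberg uncertainty principle:
ΔxΔp ≥ ℏ/2

With Δx ≈ L = 2.900e-15 m (the confinement size):
Δp_min = ℏ/(2Δx)
Δp_min = (1.055e-34 J·s) / (2 × 2.900e-15 m)
Δp_min = 1.818e-20 kg·m/s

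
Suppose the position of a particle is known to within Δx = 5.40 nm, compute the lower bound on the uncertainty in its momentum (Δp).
9.765 × 10^-27 kg·m/s

Using the Heisenberg uncertainty principle:
ΔxΔp ≥ ℏ/2

The minimum uncertainty in momentum is:
Δp_min = ℏ/(2Δx)
Δp_min = (1.055e-34 J·s) / (2 × 5.400e-09 m)
Δp_min = 9.765e-27 kg·m/s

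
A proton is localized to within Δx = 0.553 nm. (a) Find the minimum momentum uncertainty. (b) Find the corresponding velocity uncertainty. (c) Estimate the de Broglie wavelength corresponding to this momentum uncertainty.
(a) Δp_min = 9.535 × 10^-26 kg·m/s
(b) Δv_min = 57.006 m/s
(c) λ_dB = 6.949 nm

Step-by-step:

(a) From the uncertainty principle:
Δp_min = ℏ/(2Δx) = (1.055e-34 J·s)/(2 × 5.530e-10 m) = 9.535e-26 kg·m/s

(b) The velocity uncertainty:
Δv = Δp/m = (9.535e-26 kg·m/s)/(1.673e-27 kg) = 5.701e+01 m/s = 57.006 m/s

(c) The de Broglie wavelength for this momentum:
λ = h/p = (6.626e-34 J·s)/(9.535e-26 kg·m/s) = 6.949e-09 m = 6.949 nm

Note: The de Broglie wavelength is comparable to the localization size, as expected from wave-particle duality.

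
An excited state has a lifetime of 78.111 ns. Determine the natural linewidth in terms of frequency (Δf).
1.019 MHz

Using the energy-time uncertainty principle and E = hf:
ΔEΔt ≥ ℏ/2
hΔf·Δt ≥ ℏ/2

The minimum frequency uncertainty is:
Δf = ℏ/(2hτ) = 1/(4πτ)
Δf = 1/(4π × 7.811e-08 s)
Δf = 1.019e+06 Hz = 1.019 MHz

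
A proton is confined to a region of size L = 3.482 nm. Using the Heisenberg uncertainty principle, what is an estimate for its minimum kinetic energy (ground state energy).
427.855 neV

Using the uncertainty principle to estimate ground state energy:

1. The position uncertainty is approximately the confinement size:
   Δx ≈ L = 3.482e-09 m

2. From ΔxΔp ≥ ℏ/2, the minimum momentum uncertainty is:
   Δp ≈ ℏ/(2L) = 1.514e-26 kg·m/s

3. The kinetic energy is approximately:
   KE ≈ (Δp)²/(2m) = (1.514e-26)²/(2 × 1.673e-27 kg)
   KE ≈ 6.855e-26 J = 427.855 neV

This is an order-of-magnitude estimate of the ground state energy.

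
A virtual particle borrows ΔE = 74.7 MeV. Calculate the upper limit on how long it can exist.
4.406 ys

Using the energy-time uncertainty principle:
ΔEΔt ≥ ℏ/2

For a virtual particle borrowing energy ΔE, the maximum lifetime is:
Δt_max = ℏ/(2ΔE)

Converting energy:
ΔE = 74.7 MeV = 1.197e-11 J

Δt_max = (1.055e-34 J·s) / (2 × 1.197e-11 J)
Δt_max = 4.406e-24 s = 4.406 ys

Virtual particles with higher borrowed energy exist for shorter times.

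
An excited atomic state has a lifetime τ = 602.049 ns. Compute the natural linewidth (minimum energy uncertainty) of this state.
546.643 peV

Using the energy-time uncertainty principle:
ΔEΔt ≥ ℏ/2

The lifetime τ represents the time uncertainty Δt.
The natural linewidth (minimum energy uncertainty) is:

ΔE = ℏ/(2τ)
ΔE = (1.055e-34 J·s) / (2 × 6.020e-07 s)
ΔE = 8.758e-29 J = 546.643 peV

This natural linewidth limits the precision of spectroscopic measurements.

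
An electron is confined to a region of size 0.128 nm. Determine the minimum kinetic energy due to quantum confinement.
581.357 meV

Using the uncertainty principle:

1. Position uncertainty: Δx ≈ 1.280e-10 m
2. Minimum momentum uncertainty: Δp = ℏ/(2Δx) = 4.119e-25 kg·m/s
3. Minimum kinetic energy:
   KE = (Δp)²/(2m) = (4.119e-25)²/(2 × 9.109e-31 kg)
   KE = 9.314e-20 J = 581.357 meV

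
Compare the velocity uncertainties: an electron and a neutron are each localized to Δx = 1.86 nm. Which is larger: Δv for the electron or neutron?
The electron has the larger minimum velocity uncertainty, by a ratio of 1838.7.

For both particles, Δp_min = ℏ/(2Δx) = 2.835e-26 kg·m/s (same for both).

The velocity uncertainty is Δv = Δp/m:
- electron: Δv = 2.835e-26 / 9.109e-31 = 3.112e+04 m/s = 31.120 km/s
- neutron: Δv = 2.835e-26 / 1.675e-27 = 1.693e+01 m/s = 16.925 m/s

Ratio: 3.112e+04 / 1.693e+01 = 1838.7

The lighter particle has larger velocity uncertainty because Δv ∝ 1/m.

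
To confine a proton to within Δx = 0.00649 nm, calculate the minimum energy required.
123.159 meV

Localizing a particle requires giving it sufficient momentum uncertainty:

1. From uncertainty principle: Δp ≥ ℏ/(2Δx)
   Δp_min = (1.055e-34 J·s) / (2 × 6.490e-12 m)
   Δp_min = 8.125e-24 kg·m/s

2. This momentum uncertainty corresponds to kinetic energy:
   KE ≈ (Δp)²/(2m) = (8.125e-24)²/(2 × 1.673e-27 kg)
   KE = 1.973e-20 J = 123.159 meV

Tighter localization requires more energy.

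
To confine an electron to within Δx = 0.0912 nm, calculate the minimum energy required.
1.145 eV

Localizing a particle requires giving it sufficient momentum uncertainty:

1. From uncertainty principle: Δp ≥ ℏ/(2Δx)
   Δp_min = (1.055e-34 J·s) / (2 × 9.120e-11 m)
   Δp_min = 5.782e-25 kg·m/s

2. This momentum uncertainty corresponds to kinetic energy:
   KE ≈ (Δp)²/(2m) = (5.782e-25)²/(2 × 9.109e-31 kg)
   KE = 1.835e-19 J = 1.145 eV

Tighter localization requires more energy.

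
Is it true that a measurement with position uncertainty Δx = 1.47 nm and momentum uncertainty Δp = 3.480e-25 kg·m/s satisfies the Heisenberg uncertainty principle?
Yes, it satisfies the uncertainty principle.

Calculate the product ΔxΔp:
ΔxΔp = (1.470e-09 m) × (3.480e-25 kg·m/s)
ΔxΔp = 5.116e-34 J·s

Compare to the minimum allowed value ℏ/2:
ℏ/2 = 5.273e-35 J·s

Since ΔxΔp = 5.116e-34 J·s ≥ 5.273e-35 J·s = ℏ/2,
the measurement satisfies the uncertainty principle.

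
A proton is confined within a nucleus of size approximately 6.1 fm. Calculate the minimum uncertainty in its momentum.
8.644 × 10^-21 kg·m/s

Using the Heisenberg uncertainty principle:
ΔxΔp ≥ ℏ/2

With Δx ≈ L = 6.100e-15 m (the confinement size):
Δp_min = ℏ/(2Δx)
Δp_min = (1.055e-34 J·s) / (2 × 6.100e-15 m)
Δp_min = 8.644e-21 kg·m/s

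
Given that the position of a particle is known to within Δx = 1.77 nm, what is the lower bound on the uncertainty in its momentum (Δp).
2.979 × 10^-26 kg·m/s

Using the Heisenberg uncertainty principle:
ΔxΔp ≥ ℏ/2

The minimum uncertainty in momentum is:
Δp_min = ℏ/(2Δx)
Δp_min = (1.055e-34 J·s) / (2 × 1.770e-09 m)
Δp_min = 2.979e-26 kg·m/s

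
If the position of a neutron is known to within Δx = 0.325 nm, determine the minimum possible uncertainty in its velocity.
96.865 m/s

Using the Heisenberg uncertainty principle and Δp = mΔv:
ΔxΔp ≥ ℏ/2
Δx(mΔv) ≥ ℏ/2

The minimum uncertainty in velocity is:
Δv_min = ℏ/(2mΔx)
Δv_min = (1.055e-34 J·s) / (2 × 1.675e-27 kg × 3.250e-10 m)
Δv_min = 9.686e+01 m/s = 96.865 m/s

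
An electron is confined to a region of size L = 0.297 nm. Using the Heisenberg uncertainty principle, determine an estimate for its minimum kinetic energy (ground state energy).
107.982 meV

Using the uncertainty principle to estimate ground state energy:

1. The position uncertainty is approximately the confinement size:
   Δx ≈ L = 2.970e-10 m

2. From ΔxΔp ≥ ℏ/2, the minimum momentum uncertainty is:
   Δp ≈ ℏ/(2L) = 1.775e-25 kg·m/s

3. The kinetic energy is approximately:
   KE ≈ (Δp)²/(2m) = (1.775e-25)²/(2 × 9.109e-31 kg)
   KE ≈ 1.730e-20 J = 107.982 meV

This is an order-of-magnitude estimate of the ground state energy.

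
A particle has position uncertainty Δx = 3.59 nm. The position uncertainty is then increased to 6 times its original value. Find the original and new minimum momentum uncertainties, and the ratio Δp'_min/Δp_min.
Original Δp_min = 1.469 × 10^-26 kg·m/s; new Δp'_min = 2.448 × 10^-27 kg·m/s; ratio Δp'_min/Δp_min = 1/6.

From the uncertainty principle ΔxΔp ≥ ℏ/2, the minimum momentum uncertainty is Δp_min = ℏ/(2Δx).

Original (Δx = 3.59 nm = 3.590e-09 m):
Δp_min = (1.055e-34 J·s)/(2 × 3.590e-09 m) = 1.469e-26 kg·m/s

When Δx → 6Δx:
Δp'_min = ℏ/(2 × 6Δx) = (1/6) × ℏ/(2Δx) = (1/6) × Δp_min
Δp'_min = 1/6 × 1.469e-26 kg·m/s = 2.448e-27 kg·m/s

Since Δp_min ∝ 1/Δx, when Δx is increased to 6 times its original value, Δp_min decreases to 1/6 of its original value.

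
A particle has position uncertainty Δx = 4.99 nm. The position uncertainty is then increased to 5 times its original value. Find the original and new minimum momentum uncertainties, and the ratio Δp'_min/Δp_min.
Original Δp_min = 1.057 × 10^-26 kg·m/s; new Δp'_min = 2.113 × 10^-27 kg·m/s; ratio Δp'_min/Δp_min = 1/5.

From the uncertainty principle ΔxΔp ≥ ℏ/2, the minimum momentum uncertainty is Δp_min = ℏ/(2Δx).

Original (Δx = 4.99 nm = 4.990e-09 m):
Δp_min = (1.055e-34 J·s)/(2 × 4.990e-09 m) = 1.057e-26 kg·m/s

When Δx → 5Δx:
Δp'_min = ℏ/(2 × 5Δx) = (1/5) × ℏ/(2Δx) = (1/5) × Δp_min
Δp'_min = 1/5 × 1.057e-26 kg·m/s = 2.113e-27 kg·m/s

Since Δp_min ∝ 1/Δx, when Δx is increased to 5 times its original value, Δp_min decreases to 1/5 of its original value.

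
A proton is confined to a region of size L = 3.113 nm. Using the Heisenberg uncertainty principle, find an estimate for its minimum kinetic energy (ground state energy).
535.298 neV

Using the uncertainty principle to estimate ground state energy:

1. The position uncertainty is approximately the confinement size:
   Δx ≈ L = 3.113e-09 m

2. From ΔxΔp ≥ ℏ/2, the minimum momentum uncertainty is:
   Δp ≈ ℏ/(2L) = 1.694e-26 kg·m/s

3. The kinetic energy is approximately:
   KE ≈ (Δp)²/(2m) = (1.694e-26)²/(2 × 1.673e-27 kg)
   KE ≈ 8.576e-26 J = 535.298 neV

This is an order-of-magnitude estimate of the ground state energy.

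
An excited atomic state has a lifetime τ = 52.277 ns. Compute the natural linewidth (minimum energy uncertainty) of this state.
6.295 neV

Using the energy-time uncertainty principle:
ΔEΔt ≥ ℏ/2

The lifetime τ represents the time uncertainty Δt.
The natural linewidth (minimum energy uncertainty) is:

ΔE = ℏ/(2τ)
ΔE = (1.055e-34 J·s) / (2 × 5.228e-08 s)
ΔE = 1.009e-27 J = 6.295 neV

This natural linewidth limits the precision of spectroscopic measurements.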